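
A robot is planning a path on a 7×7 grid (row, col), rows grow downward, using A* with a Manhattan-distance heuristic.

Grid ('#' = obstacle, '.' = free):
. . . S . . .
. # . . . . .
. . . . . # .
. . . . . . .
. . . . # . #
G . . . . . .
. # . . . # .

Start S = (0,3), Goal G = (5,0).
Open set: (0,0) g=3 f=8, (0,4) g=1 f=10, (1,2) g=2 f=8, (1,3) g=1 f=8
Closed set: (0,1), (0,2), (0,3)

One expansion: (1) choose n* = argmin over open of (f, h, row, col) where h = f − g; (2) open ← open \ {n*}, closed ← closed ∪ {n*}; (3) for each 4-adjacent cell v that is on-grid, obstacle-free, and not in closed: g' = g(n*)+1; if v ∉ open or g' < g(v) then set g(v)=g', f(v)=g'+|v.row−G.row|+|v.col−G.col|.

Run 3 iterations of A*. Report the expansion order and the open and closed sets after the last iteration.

step 1: expand (0,0) (f=8, h=5) → closed; open now [(0,4) g=1 f=10, (1,0) g=4 f=8, (1,2) g=2 f=8, (1,3) g=1 f=8]
step 2: expand (1,0) (f=8, h=4) → closed; open now [(0,4) g=1 f=10, (1,2) g=2 f=8, (1,3) g=1 f=8, (2,0) g=5 f=8]
step 3: expand (2,0) (f=8, h=3) → closed; open now [(0,4) g=1 f=10, (1,2) g=2 f=8, (1,3) g=1 f=8, (2,1) g=6 f=10, (3,0) g=6 f=8]

order=[(0,0) → (1,0) → (2,0)]; open=[(0,4) g=1 f=10, (1,2) g=2 f=8, (1,3) g=1 f=8, (2,1) g=6 f=10, (3,0) g=6 f=8]; closed=[(0,0), (0,1), (0,2), (0,3), (1,0), (2,0)]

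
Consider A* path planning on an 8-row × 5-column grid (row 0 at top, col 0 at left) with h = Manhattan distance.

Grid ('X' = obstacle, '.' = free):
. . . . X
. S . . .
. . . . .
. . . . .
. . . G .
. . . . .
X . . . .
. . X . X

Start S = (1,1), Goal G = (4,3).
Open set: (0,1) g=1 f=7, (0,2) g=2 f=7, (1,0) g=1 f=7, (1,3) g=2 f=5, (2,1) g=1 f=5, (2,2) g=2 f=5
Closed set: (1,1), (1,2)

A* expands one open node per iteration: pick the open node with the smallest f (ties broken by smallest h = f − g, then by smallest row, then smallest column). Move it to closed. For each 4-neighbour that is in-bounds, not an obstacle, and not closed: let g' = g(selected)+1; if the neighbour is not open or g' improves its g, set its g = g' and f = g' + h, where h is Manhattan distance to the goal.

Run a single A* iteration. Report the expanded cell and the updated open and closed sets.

step 1: expand (1,3) (f=5, h=3) → closed; open now [(0,1) g=1 f=7, (0,2) g=2 f=7, (0,3) g=3 f=7, (1,0) g=1 f=7, (1,4) g=3 f=7, (2,1) g=1 f=5, (2,2) g=2 f=5, (2,3) g=3 f=5]

expanded=(1,3); open=[(0,1) g=1 f=7, (0,2) g=2 f=7, (0,3) g=3 f=7, (1,0) g=1 f=7, (1,4) g=3 f=7, (2,1) g=1 f=5, (2,2) g=2 f=5, (2,3) g=3 f=5]; closed=[(1,1), (1,2), (1,3)]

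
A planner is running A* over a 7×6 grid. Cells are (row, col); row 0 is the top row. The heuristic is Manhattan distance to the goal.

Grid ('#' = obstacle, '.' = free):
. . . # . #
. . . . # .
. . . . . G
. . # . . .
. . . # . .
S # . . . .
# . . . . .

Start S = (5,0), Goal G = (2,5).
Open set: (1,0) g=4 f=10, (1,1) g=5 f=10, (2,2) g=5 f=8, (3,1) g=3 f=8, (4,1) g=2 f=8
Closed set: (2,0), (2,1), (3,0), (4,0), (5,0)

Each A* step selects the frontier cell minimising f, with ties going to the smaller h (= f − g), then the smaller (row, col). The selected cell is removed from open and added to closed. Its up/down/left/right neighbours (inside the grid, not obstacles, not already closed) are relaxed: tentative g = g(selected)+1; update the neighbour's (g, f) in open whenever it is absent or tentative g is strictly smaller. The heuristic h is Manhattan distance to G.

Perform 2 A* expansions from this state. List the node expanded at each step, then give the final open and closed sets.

step 1: expand (2,2) (f=8, h=3) → closed; open now [(1,0) g=4 f=10, (1,1) g=5 f=10, (1,2) g=6 f=10, (2,3) g=6 f=8, (3,1) g=3 f=8, (4,1) g=2 f=8]
step 2: expand (2,3) (f=8, h=2) → closed; open now [(1,0) g=4 f=10, (1,1) g=5 f=10, (1,2) g=6 f=10, (1,3) g=7 f=10, (2,4) g=7 f=8, (3,1) g=3 f=8, (3,3) g=7 f=10, (4,1) g=2 f=8]

order=[(2,2) → (2,3)]; open=[(1,0) g=4 f=10, (1,1) g=5 f=10, (1,2) g=6 f=10, (1,3) g=7 f=10, (2,4) g=7 f=8, (3,1) g=3 f=8, (3,3) g=7 f=10, (4,1) g=2 f=8]; closed=[(2,0), (2,1), (2,2), (2,3), (3,0), (4,0), (5,0)]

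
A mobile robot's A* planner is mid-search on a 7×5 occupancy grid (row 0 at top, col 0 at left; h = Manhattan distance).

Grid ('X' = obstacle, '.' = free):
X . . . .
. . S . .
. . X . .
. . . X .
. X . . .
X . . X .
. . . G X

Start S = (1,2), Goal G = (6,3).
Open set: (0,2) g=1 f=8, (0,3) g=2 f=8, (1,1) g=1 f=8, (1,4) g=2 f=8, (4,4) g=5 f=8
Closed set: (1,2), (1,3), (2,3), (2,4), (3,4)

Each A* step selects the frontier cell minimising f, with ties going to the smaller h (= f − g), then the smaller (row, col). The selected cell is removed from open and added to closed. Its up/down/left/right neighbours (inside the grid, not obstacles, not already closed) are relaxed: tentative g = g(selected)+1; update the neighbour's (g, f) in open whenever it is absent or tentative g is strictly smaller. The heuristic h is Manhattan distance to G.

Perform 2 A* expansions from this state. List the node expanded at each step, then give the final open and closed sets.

order=[(4,4) → (4,3)]; open=[(0,2) g=1 f=8, (0,3) g=2 f=8, (1,1) g=1 f=8, (1,4) g=2 f=8, (4,2) g=7 f=10, (5,4) g=6 f=8]; closed=[(1,2), (1,3), (2,3), (2,4), (3,4), (4,3), (4,4)]

step 1: expand (4,4) (f=8, h=3) → closed; open now [(0,2) g=1 f=8, (0,3) g=2 f=8, (1,1) g=1 f=8, (1,4) g=2 f=8, (4,3) g=6 f=8, (5,4) g=6 f=8]
step 2: expand (4,3) (f=8, h=2) → closed; open now [(0,2) g=1 f=8, (0,3) g=2 f=8, (1,1) g=1 f=8, (1,4) g=2 f=8, (4,2) g=7 f=10, (5,4) g=6 f=8]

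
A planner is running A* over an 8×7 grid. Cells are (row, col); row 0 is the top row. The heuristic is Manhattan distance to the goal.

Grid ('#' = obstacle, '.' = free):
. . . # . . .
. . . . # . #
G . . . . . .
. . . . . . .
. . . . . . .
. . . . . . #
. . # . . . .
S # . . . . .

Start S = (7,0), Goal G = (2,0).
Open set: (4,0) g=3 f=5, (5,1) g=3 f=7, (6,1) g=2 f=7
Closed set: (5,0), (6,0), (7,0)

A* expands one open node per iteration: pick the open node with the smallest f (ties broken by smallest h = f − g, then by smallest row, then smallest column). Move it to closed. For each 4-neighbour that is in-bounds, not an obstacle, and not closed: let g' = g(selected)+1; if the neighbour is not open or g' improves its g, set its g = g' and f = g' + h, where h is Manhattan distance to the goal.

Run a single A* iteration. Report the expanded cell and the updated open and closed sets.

expanded=(4,0); open=[(3,0) g=4 f=5, (4,1) g=4 f=7, (5,1) g=3 f=7, (6,1) g=2 f=7]; closed=[(4,0), (5,0), (6,0), (7,0)]

step 1: expand (4,0) (f=5, h=2) → closed; open now [(3,0) g=4 f=5, (4,1) g=4 f=7, (5,1) g=3 f=7, (6,1) g=2 f=7]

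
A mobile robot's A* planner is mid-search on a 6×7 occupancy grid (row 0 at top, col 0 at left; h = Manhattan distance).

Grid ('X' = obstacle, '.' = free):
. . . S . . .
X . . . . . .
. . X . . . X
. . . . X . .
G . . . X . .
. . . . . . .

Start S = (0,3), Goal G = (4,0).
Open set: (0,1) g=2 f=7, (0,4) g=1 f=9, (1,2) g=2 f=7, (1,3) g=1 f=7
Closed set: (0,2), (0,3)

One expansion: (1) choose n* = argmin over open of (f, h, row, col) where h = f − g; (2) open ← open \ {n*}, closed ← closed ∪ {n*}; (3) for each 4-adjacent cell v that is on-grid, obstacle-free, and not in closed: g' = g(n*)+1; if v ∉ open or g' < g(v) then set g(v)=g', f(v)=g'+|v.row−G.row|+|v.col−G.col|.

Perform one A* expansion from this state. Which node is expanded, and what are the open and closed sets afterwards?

step 1: expand (0,1) (f=7, h=5) → closed; open now [(0,0) g=3 f=7, (0,4) g=1 f=9, (1,1) g=3 f=7, (1,2) g=2 f=7, (1,3) g=1 f=7]

expanded=(0,1); open=[(0,0) g=3 f=7, (0,4) g=1 f=9, (1,1) g=3 f=7, (1,2) g=2 f=7, (1,3) g=1 f=7]; closed=[(0,1), (0,2), (0,3)]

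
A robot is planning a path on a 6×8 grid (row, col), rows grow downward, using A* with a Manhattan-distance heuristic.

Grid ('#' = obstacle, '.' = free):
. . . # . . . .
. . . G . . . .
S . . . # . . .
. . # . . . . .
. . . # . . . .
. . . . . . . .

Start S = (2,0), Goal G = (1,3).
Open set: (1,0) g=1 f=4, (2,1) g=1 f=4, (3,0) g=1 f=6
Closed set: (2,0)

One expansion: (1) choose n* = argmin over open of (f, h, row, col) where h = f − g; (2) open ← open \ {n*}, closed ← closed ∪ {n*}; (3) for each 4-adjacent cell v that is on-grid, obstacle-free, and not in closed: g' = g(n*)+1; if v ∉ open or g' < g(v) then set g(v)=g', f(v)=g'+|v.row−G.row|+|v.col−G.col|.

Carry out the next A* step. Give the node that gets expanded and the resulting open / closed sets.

expanded=(1,0); open=[(0,0) g=2 f=6, (1,1) g=2 f=4, (2,1) g=1 f=4, (3,0) g=1 f=6]; closed=[(1,0), (2,0)]

step 1: expand (1,0) (f=4, h=3) → closed; open now [(0,0) g=2 f=6, (1,1) g=2 f=4, (2,1) g=1 f=4, (3,0) g=1 f=6]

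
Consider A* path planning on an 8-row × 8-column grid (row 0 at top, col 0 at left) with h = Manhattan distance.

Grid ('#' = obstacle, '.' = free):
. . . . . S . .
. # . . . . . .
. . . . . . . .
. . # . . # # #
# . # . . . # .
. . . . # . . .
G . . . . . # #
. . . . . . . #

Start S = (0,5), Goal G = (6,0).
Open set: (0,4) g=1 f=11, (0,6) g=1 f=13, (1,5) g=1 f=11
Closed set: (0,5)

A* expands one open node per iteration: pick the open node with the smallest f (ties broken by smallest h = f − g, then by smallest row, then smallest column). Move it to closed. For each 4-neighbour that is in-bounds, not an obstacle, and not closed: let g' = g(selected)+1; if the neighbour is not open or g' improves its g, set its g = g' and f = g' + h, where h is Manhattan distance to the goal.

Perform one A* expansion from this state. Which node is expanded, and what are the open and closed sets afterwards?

expanded=(0,4); open=[(0,3) g=2 f=11, (0,6) g=1 f=13, (1,4) g=2 f=11, (1,5) g=1 f=11]; closed=[(0,4), (0,5)]

step 1: expand (0,4) (f=11, h=10) → closed; open now [(0,3) g=2 f=11, (0,6) g=1 f=13, (1,4) g=2 f=11, (1,5) g=1 f=11]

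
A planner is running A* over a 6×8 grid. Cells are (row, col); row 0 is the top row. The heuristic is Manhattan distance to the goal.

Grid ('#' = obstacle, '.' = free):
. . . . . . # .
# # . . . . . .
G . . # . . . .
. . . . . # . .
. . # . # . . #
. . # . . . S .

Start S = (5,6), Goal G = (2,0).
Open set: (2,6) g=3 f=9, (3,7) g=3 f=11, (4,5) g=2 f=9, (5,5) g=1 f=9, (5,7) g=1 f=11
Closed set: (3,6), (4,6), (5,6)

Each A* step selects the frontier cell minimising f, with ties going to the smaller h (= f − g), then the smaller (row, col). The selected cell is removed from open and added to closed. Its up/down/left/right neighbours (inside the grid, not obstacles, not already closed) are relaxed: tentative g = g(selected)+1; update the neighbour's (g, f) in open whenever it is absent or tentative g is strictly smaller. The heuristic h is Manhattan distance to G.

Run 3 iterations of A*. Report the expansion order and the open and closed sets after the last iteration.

step 1: expand (2,6) (f=9, h=6) → closed; open now [(1,6) g=4 f=11, (2,5) g=4 f=9, (2,7) g=4 f=11, (3,7) g=3 f=11, (4,5) g=2 f=9, (5,5) g=1 f=9, (5,7) g=1 f=11]
step 2: expand (2,5) (f=9, h=5) → closed; open now [(1,5) g=5 f=11, (1,6) g=4 f=11, (2,4) g=5 f=9, (2,7) g=4 f=11, (3,7) g=3 f=11, (4,5) g=2 f=9, (5,5) g=1 f=9, (5,7) g=1 f=11]
step 3: expand (2,4) (f=9, h=4) → closed; open now [(1,4) g=6 f=11, (1,5) g=5 f=11, (1,6) g=4 f=11, (2,7) g=4 f=11, (3,4) g=6 f=11, (3,7) g=3 f=11, (4,5) g=2 f=9, (5,5) g=1 f=9, (5,7) g=1 f=11]

order=[(2,6) → (2,5) → (2,4)]; open=[(1,4) g=6 f=11, (1,5) g=5 f=11, (1,6) g=4 f=11, (2,7) g=4 f=11, (3,4) g=6 f=11, (3,7) g=3 f=11, (4,5) g=2 f=9, (5,5) g=1 f=9, (5,7) g=1 f=11]; closed=[(2,4), (2,5), (2,6), (3,6), (4,6), (5,6)]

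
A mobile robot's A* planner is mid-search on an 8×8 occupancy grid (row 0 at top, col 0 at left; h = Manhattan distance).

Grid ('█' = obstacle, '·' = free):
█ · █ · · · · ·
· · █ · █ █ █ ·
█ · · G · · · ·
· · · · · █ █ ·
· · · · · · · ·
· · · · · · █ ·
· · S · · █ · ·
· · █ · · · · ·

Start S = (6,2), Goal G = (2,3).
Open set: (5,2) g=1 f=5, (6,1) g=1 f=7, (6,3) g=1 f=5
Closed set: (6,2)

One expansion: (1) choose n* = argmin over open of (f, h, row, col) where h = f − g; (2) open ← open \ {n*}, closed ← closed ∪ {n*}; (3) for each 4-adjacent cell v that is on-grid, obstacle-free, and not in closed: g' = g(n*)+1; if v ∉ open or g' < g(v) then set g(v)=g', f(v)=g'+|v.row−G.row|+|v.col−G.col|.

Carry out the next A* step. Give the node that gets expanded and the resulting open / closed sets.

expanded=(5,2); open=[(4,2) g=2 f=5, (5,1) g=2 f=7, (5,3) g=2 f=5, (6,1) g=1 f=7, (6,3) g=1 f=5]; closed=[(5,2), (6,2)]

step 1: expand (5,2) (f=5, h=4) → closed; open now [(4,2) g=2 f=5, (5,1) g=2 f=7, (5,3) g=2 f=5, (6,1) g=1 f=7, (6,3) g=1 f=5]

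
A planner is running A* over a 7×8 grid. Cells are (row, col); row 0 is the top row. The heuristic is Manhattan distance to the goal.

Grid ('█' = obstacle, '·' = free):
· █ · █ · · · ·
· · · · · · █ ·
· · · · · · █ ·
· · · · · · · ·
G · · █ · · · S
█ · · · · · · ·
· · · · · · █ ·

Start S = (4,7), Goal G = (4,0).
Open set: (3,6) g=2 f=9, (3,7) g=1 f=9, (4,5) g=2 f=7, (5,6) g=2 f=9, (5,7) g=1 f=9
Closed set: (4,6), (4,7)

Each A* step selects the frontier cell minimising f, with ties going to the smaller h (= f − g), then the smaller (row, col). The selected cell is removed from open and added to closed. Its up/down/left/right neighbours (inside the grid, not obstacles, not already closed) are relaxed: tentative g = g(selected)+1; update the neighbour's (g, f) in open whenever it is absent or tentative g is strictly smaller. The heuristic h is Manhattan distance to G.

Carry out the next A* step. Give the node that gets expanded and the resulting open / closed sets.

expanded=(4,5); open=[(3,5) g=3 f=9, (3,6) g=2 f=9, (3,7) g=1 f=9, (4,4) g=3 f=7, (5,5) g=3 f=9, (5,6) g=2 f=9, (5,7) g=1 f=9]; closed=[(4,5), (4,6), (4,7)]

step 1: expand (4,5) (f=7, h=5) → closed; open now [(3,5) g=3 f=9, (3,6) g=2 f=9, (3,7) g=1 f=9, (4,4) g=3 f=7, (5,5) g=3 f=9, (5,6) g=2 f=9, (5,7) g=1 f=9]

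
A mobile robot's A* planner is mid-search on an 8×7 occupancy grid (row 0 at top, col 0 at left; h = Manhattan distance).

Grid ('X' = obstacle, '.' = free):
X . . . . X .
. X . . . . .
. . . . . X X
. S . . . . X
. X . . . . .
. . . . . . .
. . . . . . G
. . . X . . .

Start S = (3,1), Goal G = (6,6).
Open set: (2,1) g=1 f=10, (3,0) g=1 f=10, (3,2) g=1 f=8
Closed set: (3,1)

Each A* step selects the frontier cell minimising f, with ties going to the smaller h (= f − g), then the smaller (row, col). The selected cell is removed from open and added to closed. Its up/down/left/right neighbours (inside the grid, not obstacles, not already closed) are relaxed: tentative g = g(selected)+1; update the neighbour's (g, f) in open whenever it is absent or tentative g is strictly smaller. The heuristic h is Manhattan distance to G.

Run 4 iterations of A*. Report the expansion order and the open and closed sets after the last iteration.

order=[(3,2) → (3,3) → (3,4) → (3,5)]; open=[(2,1) g=1 f=10, (2,2) g=2 f=10, (2,3) g=3 f=10, (2,4) g=4 f=10, (3,0) g=1 f=10, (4,2) g=2 f=8, (4,3) g=3 f=8, (4,4) g=4 f=8, (4,5) g=5 f=8]; closed=[(3,1), (3,2), (3,3), (3,4), (3,5)]

step 1: expand (3,2) (f=8, h=7) → closed; open now [(2,1) g=1 f=10, (2,2) g=2 f=10, (3,0) g=1 f=10, (3,3) g=2 f=8, (4,2) g=2 f=8]
step 2: expand (3,3) (f=8, h=6) → closed; open now [(2,1) g=1 f=10, (2,2) g=2 f=10, (2,3) g=3 f=10, (3,0) g=1 f=10, (3,4) g=3 f=8, (4,2) g=2 f=8, (4,3) g=3 f=8]
step 3: expand (3,4) (f=8, h=5) → closed; open now [(2,1) g=1 f=10, (2,2) g=2 f=10, (2,3) g=3 f=10, (2,4) g=4 f=10, (3,0) g=1 f=10, (3,5) g=4 f=8, (4,2) g=2 f=8, (4,3) g=3 f=8, (4,4) g=4 f=8]
step 4: expand (3,5) (f=8, h=4) → closed; open now [(2,1) g=1 f=10, (2,2) g=2 f=10, (2,3) g=3 f=10, (2,4) g=4 f=10, (3,0) g=1 f=10, (4,2) g=2 f=8, (4,3) g=3 f=8, (4,4) g=4 f=8, (4,5) g=5 f=8]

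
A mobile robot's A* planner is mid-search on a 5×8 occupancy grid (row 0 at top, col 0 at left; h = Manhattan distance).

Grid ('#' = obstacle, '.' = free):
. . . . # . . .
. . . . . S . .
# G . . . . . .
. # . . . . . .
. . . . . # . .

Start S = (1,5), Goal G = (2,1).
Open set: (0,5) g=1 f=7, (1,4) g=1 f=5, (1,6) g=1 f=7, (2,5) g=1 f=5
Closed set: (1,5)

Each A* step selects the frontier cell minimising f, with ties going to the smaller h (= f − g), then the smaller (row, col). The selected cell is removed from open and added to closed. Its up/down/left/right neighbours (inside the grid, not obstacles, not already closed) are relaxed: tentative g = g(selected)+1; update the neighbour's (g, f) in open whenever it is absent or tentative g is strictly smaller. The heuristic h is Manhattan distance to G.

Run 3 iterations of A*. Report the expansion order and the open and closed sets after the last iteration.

step 1: expand (1,4) (f=5, h=4) → closed; open now [(0,5) g=1 f=7, (1,3) g=2 f=5, (1,6) g=1 f=7, (2,4) g=2 f=5, (2,5) g=1 f=5]
step 2: expand (1,3) (f=5, h=3) → closed; open now [(0,3) g=3 f=7, (0,5) g=1 f=7, (1,2) g=3 f=5, (1,6) g=1 f=7, (2,3) g=3 f=5, (2,4) g=2 f=5, (2,5) g=1 f=5]
step 3: expand (1,2) (f=5, h=2) → closed; open now [(0,2) g=4 f=7, (0,3) g=3 f=7, (0,5) g=1 f=7, (1,1) g=4 f=5, (1,6) g=1 f=7, (2,2) g=4 f=5, (2,3) g=3 f=5, (2,4) g=2 f=5, (2,5) g=1 f=5]

order=[(1,4) → (1,3) → (1,2)]; open=[(0,2) g=4 f=7, (0,3) g=3 f=7, (0,5) g=1 f=7, (1,1) g=4 f=5, (1,6) g=1 f=7, (2,2) g=4 f=5, (2,3) g=3 f=5, (2,4) g=2 f=5, (2,5) g=1 f=5]; closed=[(1,2), (1,3), (1,4), (1,5)]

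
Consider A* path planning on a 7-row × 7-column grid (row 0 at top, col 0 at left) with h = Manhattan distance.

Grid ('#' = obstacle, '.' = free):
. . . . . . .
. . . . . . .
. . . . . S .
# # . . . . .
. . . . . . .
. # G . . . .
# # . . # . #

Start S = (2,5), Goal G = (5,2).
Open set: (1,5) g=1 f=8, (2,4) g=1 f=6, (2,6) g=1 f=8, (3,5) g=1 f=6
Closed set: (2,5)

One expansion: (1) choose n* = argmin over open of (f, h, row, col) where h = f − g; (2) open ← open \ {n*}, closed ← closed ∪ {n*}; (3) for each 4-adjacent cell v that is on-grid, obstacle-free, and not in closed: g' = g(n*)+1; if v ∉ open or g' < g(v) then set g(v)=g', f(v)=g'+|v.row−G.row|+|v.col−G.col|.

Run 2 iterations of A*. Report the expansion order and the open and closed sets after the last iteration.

order=[(2,4) → (2,3)]; open=[(1,3) g=3 f=8, (1,4) g=2 f=8, (1,5) g=1 f=8, (2,2) g=3 f=6, (2,6) g=1 f=8, (3,3) g=3 f=6, (3,4) g=2 f=6, (3,5) g=1 f=6]; closed=[(2,3), (2,4), (2,5)]

step 1: expand (2,4) (f=6, h=5) → closed; open now [(1,4) g=2 f=8, (1,5) g=1 f=8, (2,3) g=2 f=6, (2,6) g=1 f=8, (3,4) g=2 f=6, (3,5) g=1 f=6]
step 2: expand (2,3) (f=6, h=4) → closed; open now [(1,3) g=3 f=8, (1,4) g=2 f=8, (1,5) g=1 f=8, (2,2) g=3 f=6, (2,6) g=1 f=8, (3,3) g=3 f=6, (3,4) g=2 f=6, (3,5) g=1 f=6]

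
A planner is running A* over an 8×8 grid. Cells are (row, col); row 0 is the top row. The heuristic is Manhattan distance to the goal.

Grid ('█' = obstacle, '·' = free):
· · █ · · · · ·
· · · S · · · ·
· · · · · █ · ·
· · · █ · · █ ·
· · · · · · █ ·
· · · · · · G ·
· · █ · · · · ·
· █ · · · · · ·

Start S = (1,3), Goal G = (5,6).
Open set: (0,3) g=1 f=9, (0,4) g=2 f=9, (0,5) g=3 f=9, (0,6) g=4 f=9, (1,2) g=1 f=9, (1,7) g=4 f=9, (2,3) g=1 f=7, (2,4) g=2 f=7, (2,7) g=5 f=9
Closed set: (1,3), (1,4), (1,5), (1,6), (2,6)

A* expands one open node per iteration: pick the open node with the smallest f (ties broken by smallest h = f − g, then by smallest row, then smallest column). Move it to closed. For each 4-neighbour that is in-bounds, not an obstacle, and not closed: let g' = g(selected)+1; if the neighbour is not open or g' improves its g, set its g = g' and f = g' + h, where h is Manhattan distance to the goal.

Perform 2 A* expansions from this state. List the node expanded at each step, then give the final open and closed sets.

step 1: expand (2,4) (f=7, h=5) → closed; open now [(0,3) g=1 f=9, (0,4) g=2 f=9, (0,5) g=3 f=9, (0,6) g=4 f=9, (1,2) g=1 f=9, (1,7) g=4 f=9, (2,3) g=1 f=7, (2,7) g=5 f=9, (3,4) g=3 f=7]
step 2: expand (3,4) (f=7, h=4) → closed; open now [(0,3) g=1 f=9, (0,4) g=2 f=9, (0,5) g=3 f=9, (0,6) g=4 f=9, (1,2) g=1 f=9, (1,7) g=4 f=9, (2,3) g=1 f=7, (2,7) g=5 f=9, (3,5) g=4 f=7, (4,4) g=4 f=7]

order=[(2,4) → (3,4)]; open=[(0,3) g=1 f=9, (0,4) g=2 f=9, (0,5) g=3 f=9, (0,6) g=4 f=9, (1,2) g=1 f=9, (1,7) g=4 f=9, (2,3) g=1 f=7, (2,7) g=5 f=9, (3,5) g=4 f=7, (4,4) g=4 f=7]; closed=[(1,3), (1,4), (1,5), (1,6), (2,4), (2,6), (3,4)]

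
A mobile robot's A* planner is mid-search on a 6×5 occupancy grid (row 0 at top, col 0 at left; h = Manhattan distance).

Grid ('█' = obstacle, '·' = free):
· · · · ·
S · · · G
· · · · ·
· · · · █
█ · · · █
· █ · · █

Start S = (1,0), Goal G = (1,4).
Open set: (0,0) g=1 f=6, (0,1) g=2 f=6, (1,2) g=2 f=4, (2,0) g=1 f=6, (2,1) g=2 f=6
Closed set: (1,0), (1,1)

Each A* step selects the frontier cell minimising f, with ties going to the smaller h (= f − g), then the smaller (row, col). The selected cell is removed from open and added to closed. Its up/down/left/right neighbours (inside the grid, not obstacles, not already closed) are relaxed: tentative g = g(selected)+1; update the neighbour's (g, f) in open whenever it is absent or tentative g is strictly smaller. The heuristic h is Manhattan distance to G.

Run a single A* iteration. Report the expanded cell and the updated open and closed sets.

expanded=(1,2); open=[(0,0) g=1 f=6, (0,1) g=2 f=6, (0,2) g=3 f=6, (1,3) g=3 f=4, (2,0) g=1 f=6, (2,1) g=2 f=6, (2,2) g=3 f=6]; closed=[(1,0), (1,1), (1,2)]

step 1: expand (1,2) (f=4, h=2) → closed; open now [(0,0) g=1 f=6, (0,1) g=2 f=6, (0,2) g=3 f=6, (1,3) g=3 f=4, (2,0) g=1 f=6, (2,1) g=2 f=6, (2,2) g=3 f=6]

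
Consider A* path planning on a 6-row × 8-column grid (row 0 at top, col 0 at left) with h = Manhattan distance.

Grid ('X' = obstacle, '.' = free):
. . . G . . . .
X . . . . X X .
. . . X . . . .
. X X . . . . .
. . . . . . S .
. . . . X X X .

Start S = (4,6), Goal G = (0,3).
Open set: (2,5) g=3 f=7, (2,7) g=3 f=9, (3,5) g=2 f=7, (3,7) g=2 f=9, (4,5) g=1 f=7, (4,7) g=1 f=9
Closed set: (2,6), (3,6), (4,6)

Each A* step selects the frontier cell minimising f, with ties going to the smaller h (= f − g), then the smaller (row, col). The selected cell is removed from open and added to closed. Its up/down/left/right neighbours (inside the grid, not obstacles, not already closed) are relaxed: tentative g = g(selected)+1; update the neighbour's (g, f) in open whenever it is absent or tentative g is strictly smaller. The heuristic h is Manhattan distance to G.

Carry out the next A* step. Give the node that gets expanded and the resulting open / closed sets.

step 1: expand (2,5) (f=7, h=4) → closed; open now [(2,4) g=4 f=7, (2,7) g=3 f=9, (3,5) g=2 f=7, (3,7) g=2 f=9, (4,5) g=1 f=7, (4,7) g=1 f=9]

expanded=(2,5); open=[(2,4) g=4 f=7, (2,7) g=3 f=9, (3,5) g=2 f=7, (3,7) g=2 f=9, (4,5) g=1 f=7, (4,7) g=1 f=9]; closed=[(2,5), (2,6), (3,6), (4,6)]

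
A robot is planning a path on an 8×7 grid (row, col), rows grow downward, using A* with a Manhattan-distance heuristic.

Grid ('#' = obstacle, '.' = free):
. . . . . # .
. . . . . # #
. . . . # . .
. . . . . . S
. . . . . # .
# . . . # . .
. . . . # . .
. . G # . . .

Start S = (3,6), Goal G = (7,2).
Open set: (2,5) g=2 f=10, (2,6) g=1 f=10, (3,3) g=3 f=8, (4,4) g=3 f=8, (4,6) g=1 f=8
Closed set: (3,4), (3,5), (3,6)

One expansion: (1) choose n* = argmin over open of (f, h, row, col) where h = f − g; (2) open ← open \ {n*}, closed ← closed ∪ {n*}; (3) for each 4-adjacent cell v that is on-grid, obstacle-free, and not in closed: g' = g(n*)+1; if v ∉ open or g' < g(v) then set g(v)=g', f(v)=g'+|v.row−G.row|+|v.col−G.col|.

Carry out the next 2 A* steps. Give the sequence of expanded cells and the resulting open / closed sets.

step 1: expand (3,3) (f=8, h=5) → closed; open now [(2,3) g=4 f=10, (2,5) g=2 f=10, (2,6) g=1 f=10, (3,2) g=4 f=8, (4,3) g=4 f=8, (4,4) g=3 f=8, (4,6) g=1 f=8]
step 2: expand (3,2) (f=8, h=4) → closed; open now [(2,2) g=5 f=10, (2,3) g=4 f=10, (2,5) g=2 f=10, (2,6) g=1 f=10, (3,1) g=5 f=10, (4,2) g=5 f=8, (4,3) g=4 f=8, (4,4) g=3 f=8, (4,6) g=1 f=8]

order=[(3,3) → (3,2)]; open=[(2,2) g=5 f=10, (2,3) g=4 f=10, (2,5) g=2 f=10, (2,6) g=1 f=10, (3,1) g=5 f=10, (4,2) g=5 f=8, (4,3) g=4 f=8, (4,4) g=3 f=8, (4,6) g=1 f=8]; closed=[(3,2), (3,3), (3,4), (3,5), (3,6)]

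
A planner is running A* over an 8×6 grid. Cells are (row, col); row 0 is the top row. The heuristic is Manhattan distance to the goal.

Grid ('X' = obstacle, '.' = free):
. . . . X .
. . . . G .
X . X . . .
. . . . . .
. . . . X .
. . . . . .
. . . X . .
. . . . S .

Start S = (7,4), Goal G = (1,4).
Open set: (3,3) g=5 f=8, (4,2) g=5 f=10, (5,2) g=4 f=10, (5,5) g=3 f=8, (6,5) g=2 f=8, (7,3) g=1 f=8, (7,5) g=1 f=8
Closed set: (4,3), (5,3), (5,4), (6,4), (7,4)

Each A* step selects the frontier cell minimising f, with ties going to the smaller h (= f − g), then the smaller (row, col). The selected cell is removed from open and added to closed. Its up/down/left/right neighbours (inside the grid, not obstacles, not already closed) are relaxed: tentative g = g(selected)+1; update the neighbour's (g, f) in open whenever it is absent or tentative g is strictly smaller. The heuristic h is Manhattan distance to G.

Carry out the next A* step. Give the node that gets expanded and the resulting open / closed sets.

step 1: expand (3,3) (f=8, h=3) → closed; open now [(2,3) g=6 f=8, (3,2) g=6 f=10, (3,4) g=6 f=8, (4,2) g=5 f=10, (5,2) g=4 f=10, (5,5) g=3 f=8, (6,5) g=2 f=8, (7,3) g=1 f=8, (7,5) g=1 f=8]

expanded=(3,3); open=[(2,3) g=6 f=8, (3,2) g=6 f=10, (3,4) g=6 f=8, (4,2) g=5 f=10, (5,2) g=4 f=10, (5,5) g=3 f=8, (6,5) g=2 f=8, (7,3) g=1 f=8, (7,5) g=1 f=8]; closed=[(3,3), (4,3), (5,3), (5,4), (6,4), (7,4)]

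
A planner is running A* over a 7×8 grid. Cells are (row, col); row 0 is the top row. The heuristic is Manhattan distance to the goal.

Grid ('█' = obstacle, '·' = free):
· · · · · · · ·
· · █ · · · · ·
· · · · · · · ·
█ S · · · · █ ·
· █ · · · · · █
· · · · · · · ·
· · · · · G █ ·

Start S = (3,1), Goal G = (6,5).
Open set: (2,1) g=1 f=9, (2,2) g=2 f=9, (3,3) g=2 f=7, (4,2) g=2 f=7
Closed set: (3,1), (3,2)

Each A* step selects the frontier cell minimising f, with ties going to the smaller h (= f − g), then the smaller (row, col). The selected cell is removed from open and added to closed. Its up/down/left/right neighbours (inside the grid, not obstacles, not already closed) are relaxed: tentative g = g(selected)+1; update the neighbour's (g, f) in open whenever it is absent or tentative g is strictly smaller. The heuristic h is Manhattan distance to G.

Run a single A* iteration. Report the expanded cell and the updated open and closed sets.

expanded=(3,3); open=[(2,1) g=1 f=9, (2,2) g=2 f=9, (2,3) g=3 f=9, (3,4) g=3 f=7, (4,2) g=2 f=7, (4,3) g=3 f=7]; closed=[(3,1), (3,2), (3,3)]

step 1: expand (3,3) (f=7, h=5) → closed; open now [(2,1) g=1 f=9, (2,2) g=2 f=9, (2,3) g=3 f=9, (3,4) g=3 f=7, (4,2) g=2 f=7, (4,3) g=3 f=7]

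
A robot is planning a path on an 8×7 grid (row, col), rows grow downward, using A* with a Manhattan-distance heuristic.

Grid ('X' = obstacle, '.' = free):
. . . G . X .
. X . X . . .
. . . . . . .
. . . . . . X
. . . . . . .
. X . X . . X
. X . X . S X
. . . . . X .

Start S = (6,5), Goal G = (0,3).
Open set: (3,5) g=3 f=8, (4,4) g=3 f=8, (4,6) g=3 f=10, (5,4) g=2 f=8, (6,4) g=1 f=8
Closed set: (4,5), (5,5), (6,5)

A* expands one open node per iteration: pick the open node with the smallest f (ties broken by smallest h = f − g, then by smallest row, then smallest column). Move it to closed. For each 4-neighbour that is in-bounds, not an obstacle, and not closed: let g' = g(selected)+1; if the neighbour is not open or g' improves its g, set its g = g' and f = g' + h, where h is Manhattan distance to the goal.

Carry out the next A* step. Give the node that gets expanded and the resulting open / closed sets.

step 1: expand (3,5) (f=8, h=5) → closed; open now [(2,5) g=4 f=8, (3,4) g=4 f=8, (4,4) g=3 f=8, (4,6) g=3 f=10, (5,4) g=2 f=8, (6,4) g=1 f=8]

expanded=(3,5); open=[(2,5) g=4 f=8, (3,4) g=4 f=8, (4,4) g=3 f=8, (4,6) g=3 f=10, (5,4) g=2 f=8, (6,4) g=1 f=8]; closed=[(3,5), (4,5), (5,5), (6,5)]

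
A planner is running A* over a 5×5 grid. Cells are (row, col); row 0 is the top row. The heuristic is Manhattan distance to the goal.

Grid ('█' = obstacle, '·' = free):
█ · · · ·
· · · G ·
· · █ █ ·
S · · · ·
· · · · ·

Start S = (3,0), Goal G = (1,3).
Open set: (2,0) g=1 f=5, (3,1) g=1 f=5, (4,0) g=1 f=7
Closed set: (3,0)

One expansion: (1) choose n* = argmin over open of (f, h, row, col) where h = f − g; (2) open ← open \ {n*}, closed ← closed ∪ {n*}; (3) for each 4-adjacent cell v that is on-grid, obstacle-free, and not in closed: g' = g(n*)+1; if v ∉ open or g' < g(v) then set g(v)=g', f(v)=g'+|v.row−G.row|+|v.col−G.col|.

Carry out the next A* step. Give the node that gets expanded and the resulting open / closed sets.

expanded=(2,0); open=[(1,0) g=2 f=5, (2,1) g=2 f=5, (3,1) g=1 f=5, (4,0) g=1 f=7]; closed=[(2,0), (3,0)]

step 1: expand (2,0) (f=5, h=4) → closed; open now [(1,0) g=2 f=5, (2,1) g=2 f=5, (3,1) g=1 f=5, (4,0) g=1 f=7]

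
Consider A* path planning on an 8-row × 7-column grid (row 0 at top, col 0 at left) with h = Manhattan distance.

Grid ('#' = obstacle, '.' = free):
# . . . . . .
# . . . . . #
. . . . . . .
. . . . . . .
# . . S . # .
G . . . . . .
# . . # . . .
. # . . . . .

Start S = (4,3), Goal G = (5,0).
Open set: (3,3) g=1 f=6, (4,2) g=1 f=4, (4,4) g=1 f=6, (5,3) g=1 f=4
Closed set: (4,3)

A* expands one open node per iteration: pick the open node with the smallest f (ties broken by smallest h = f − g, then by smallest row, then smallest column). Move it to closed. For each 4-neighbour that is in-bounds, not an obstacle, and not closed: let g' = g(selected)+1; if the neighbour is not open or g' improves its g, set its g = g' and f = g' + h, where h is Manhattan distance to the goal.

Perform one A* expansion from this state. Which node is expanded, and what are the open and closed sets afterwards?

step 1: expand (4,2) (f=4, h=3) → closed; open now [(3,2) g=2 f=6, (3,3) g=1 f=6, (4,1) g=2 f=4, (4,4) g=1 f=6, (5,2) g=2 f=4, (5,3) g=1 f=4]

expanded=(4,2); open=[(3,2) g=2 f=6, (3,3) g=1 f=6, (4,1) g=2 f=4, (4,4) g=1 f=6, (5,2) g=2 f=4, (5,3) g=1 f=4]; closed=[(4,2), (4,3)]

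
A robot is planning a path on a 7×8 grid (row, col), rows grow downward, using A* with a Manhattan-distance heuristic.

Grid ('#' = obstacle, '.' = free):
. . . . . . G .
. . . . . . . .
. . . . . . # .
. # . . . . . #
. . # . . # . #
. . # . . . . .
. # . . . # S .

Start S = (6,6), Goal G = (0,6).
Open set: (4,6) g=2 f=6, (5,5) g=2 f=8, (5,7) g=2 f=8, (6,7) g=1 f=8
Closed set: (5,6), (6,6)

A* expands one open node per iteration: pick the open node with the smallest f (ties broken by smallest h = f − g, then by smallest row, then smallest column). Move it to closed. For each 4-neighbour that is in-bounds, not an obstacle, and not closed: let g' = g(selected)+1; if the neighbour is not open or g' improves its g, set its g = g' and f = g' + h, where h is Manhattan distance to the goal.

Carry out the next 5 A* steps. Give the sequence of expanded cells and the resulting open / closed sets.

order=[(4,6) → (3,6) → (3,5) → (2,5) → (1,5)]; open=[(0,5) g=7 f=8, (1,4) g=7 f=10, (1,6) g=7 f=8, (2,4) g=6 f=10, (3,4) g=5 f=10, (5,5) g=2 f=8, (5,7) g=2 f=8, (6,7) g=1 f=8]; closed=[(1,5), (2,5), (3,5), (3,6), (4,6), (5,6), (6,6)]

step 1: expand (4,6) (f=6, h=4) → closed; open now [(3,6) g=3 f=6, (5,5) g=2 f=8, (5,7) g=2 f=8, (6,7) g=1 f=8]
step 2: expand (3,6) (f=6, h=3) → closed; open now [(3,5) g=4 f=8, (5,5) g=2 f=8, (5,7) g=2 f=8, (6,7) g=1 f=8]
step 3: expand (3,5) (f=8, h=4) → closed; open now [(2,5) g=5 f=8, (3,4) g=5 f=10, (5,5) g=2 f=8, (5,7) g=2 f=8, (6,7) g=1 f=8]
step 4: expand (2,5) (f=8, h=3) → closed; open now [(1,5) g=6 f=8, (2,4) g=6 f=10, (3,4) g=5 f=10, (5,5) g=2 f=8, (5,7) g=2 f=8, (6,7) g=1 f=8]
step 5: expand (1,5) (f=8, h=2) → closed; open now [(0,5) g=7 f=8, (1,4) g=7 f=10, (1,6) g=7 f=8, (2,4) g=6 f=10, (3,4) g=5 f=10, (5,5) g=2 f=8, (5,7) g=2 f=8, (6,7) g=1 f=8]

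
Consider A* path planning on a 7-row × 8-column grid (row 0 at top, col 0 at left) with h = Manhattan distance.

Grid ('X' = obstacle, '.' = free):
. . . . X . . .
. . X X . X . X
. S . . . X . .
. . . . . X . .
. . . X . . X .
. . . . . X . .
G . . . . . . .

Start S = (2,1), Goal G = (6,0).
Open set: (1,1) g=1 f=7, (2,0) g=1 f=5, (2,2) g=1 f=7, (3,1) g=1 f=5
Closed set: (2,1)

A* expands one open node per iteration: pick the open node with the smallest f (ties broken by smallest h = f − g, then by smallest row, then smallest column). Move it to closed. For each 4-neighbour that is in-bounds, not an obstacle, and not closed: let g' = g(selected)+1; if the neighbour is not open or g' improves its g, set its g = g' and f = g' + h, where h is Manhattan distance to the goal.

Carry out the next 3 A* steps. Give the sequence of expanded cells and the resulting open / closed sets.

step 1: expand (2,0) (f=5, h=4) → closed; open now [(1,0) g=2 f=7, (1,1) g=1 f=7, (2,2) g=1 f=7, (3,0) g=2 f=5, (3,1) g=1 f=5]
step 2: expand (3,0) (f=5, h=3) → closed; open now [(1,0) g=2 f=7, (1,1) g=1 f=7, (2,2) g=1 f=7, (3,1) g=1 f=5, (4,0) g=3 f=5]
step 3: expand (4,0) (f=5, h=2) → closed; open now [(1,0) g=2 f=7, (1,1) g=1 f=7, (2,2) g=1 f=7, (3,1) g=1 f=5, (4,1) g=4 f=7, (5,0) g=4 f=5]

order=[(2,0) → (3,0) → (4,0)]; open=[(1,0) g=2 f=7, (1,1) g=1 f=7, (2,2) g=1 f=7, (3,1) g=1 f=5, (4,1) g=4 f=7, (5,0) g=4 f=5]; closed=[(2,0), (2,1), (3,0), (4,0)]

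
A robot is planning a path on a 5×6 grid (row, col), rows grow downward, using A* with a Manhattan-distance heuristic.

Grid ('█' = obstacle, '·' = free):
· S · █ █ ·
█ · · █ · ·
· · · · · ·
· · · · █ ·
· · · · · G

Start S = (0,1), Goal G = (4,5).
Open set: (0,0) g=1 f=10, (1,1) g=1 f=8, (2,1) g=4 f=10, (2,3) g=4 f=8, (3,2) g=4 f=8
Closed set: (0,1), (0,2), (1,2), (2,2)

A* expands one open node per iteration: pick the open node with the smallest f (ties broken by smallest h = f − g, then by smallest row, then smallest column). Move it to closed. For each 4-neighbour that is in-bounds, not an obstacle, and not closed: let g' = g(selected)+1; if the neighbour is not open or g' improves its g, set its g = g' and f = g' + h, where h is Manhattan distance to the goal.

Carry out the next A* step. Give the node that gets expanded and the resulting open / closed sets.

step 1: expand (2,3) (f=8, h=4) → closed; open now [(0,0) g=1 f=10, (1,1) g=1 f=8, (2,1) g=4 f=10, (2,4) g=5 f=8, (3,2) g=4 f=8, (3,3) g=5 f=8]

expanded=(2,3); open=[(0,0) g=1 f=10, (1,1) g=1 f=8, (2,1) g=4 f=10, (2,4) g=5 f=8, (3,2) g=4 f=8, (3,3) g=5 f=8]; closed=[(0,1), (0,2), (1,2), (2,2), (2,3)]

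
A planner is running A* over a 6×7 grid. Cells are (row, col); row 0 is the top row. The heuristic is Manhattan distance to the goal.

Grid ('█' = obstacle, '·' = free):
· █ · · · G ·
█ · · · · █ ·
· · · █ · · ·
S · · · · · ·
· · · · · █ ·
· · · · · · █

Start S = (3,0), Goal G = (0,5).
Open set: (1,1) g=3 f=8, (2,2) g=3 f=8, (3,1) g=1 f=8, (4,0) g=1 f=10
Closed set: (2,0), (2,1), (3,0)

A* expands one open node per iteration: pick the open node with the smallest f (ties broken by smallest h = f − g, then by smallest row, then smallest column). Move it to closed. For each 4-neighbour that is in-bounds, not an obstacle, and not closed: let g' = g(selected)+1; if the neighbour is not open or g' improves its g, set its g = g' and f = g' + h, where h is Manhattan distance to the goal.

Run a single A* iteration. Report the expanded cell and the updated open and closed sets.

step 1: expand (1,1) (f=8, h=5) → closed; open now [(1,2) g=4 f=8, (2,2) g=3 f=8, (3,1) g=1 f=8, (4,0) g=1 f=10]

expanded=(1,1); open=[(1,2) g=4 f=8, (2,2) g=3 f=8, (3,1) g=1 f=8, (4,0) g=1 f=10]; closed=[(1,1), (2,0), (2,1), (3,0)]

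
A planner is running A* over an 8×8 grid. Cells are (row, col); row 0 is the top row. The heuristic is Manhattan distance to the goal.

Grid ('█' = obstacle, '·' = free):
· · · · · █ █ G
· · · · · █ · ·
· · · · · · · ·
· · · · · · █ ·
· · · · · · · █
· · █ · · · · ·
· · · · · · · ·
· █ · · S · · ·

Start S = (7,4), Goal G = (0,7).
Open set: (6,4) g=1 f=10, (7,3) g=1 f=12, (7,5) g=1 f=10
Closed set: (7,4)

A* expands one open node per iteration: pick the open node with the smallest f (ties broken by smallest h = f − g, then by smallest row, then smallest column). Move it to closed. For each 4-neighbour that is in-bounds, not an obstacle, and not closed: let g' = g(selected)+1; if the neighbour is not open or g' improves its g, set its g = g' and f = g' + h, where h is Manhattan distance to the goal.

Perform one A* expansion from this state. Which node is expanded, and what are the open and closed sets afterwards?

expanded=(6,4); open=[(5,4) g=2 f=10, (6,3) g=2 f=12, (6,5) g=2 f=10, (7,3) g=1 f=12, (7,5) g=1 f=10]; closed=[(6,4), (7,4)]

step 1: expand (6,4) (f=10, h=9) → closed; open now [(5,4) g=2 f=10, (6,3) g=2 f=12, (6,5) g=2 f=10, (7,3) g=1 f=12, (7,5) g=1 f=10]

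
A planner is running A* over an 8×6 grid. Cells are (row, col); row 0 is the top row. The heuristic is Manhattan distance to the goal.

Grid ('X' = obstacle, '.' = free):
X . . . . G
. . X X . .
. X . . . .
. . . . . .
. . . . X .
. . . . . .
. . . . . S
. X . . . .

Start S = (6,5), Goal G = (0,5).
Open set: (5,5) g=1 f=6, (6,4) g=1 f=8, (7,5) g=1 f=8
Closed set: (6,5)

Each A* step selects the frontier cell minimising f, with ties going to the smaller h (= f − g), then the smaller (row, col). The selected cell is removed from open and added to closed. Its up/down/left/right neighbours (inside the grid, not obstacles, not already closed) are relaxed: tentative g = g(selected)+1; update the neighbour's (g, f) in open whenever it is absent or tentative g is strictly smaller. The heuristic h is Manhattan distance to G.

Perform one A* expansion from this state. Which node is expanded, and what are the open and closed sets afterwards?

step 1: expand (5,5) (f=6, h=5) → closed; open now [(4,5) g=2 f=6, (5,4) g=2 f=8, (6,4) g=1 f=8, (7,5) g=1 f=8]

expanded=(5,5); open=[(4,5) g=2 f=6, (5,4) g=2 f=8, (6,4) g=1 f=8, (7,5) g=1 f=8]; closed=[(5,5), (6,5)]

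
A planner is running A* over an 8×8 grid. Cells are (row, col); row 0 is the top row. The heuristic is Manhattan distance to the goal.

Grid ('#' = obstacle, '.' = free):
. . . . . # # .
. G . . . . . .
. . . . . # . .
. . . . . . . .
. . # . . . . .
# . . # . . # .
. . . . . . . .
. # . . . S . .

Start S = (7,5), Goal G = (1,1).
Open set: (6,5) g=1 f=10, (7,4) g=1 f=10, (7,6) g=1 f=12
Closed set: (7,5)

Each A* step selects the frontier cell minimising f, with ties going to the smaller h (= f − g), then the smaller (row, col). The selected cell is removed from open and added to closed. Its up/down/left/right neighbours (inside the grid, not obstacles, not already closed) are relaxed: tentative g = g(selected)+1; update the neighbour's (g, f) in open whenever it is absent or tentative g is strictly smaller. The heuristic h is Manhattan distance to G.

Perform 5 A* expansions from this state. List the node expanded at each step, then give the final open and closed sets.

order=[(6,5) → (5,5) → (4,5) → (3,5) → (3,4)]; open=[(2,4) g=6 f=10, (3,3) g=6 f=10, (3,6) g=5 f=12, (4,4) g=4 f=10, (4,6) g=4 f=12, (5,4) g=3 f=10, (6,4) g=2 f=10, (6,6) g=2 f=12, (7,4) g=1 f=10, (7,6) g=1 f=12]; closed=[(3,4), (3,5), (4,5), (5,5), (6,5), (7,5)]

step 1: expand (6,5) (f=10, h=9) → closed; open now [(5,5) g=2 f=10, (6,4) g=2 f=10, (6,6) g=2 f=12, (7,4) g=1 f=10, (7,6) g=1 f=12]
step 2: expand (5,5) (f=10, h=8) → closed; open now [(4,5) g=3 f=10, (5,4) g=3 f=10, (6,4) g=2 f=10, (6,6) g=2 f=12, (7,4) g=1 f=10, (7,6) g=1 f=12]
step 3: expand (4,5) (f=10, h=7) → closed; open now [(3,5) g=4 f=10, (4,4) g=4 f=10, (4,6) g=4 f=12, (5,4) g=3 f=10, (6,4) g=2 f=10, (6,6) g=2 f=12, (7,4) g=1 f=10, (7,6) g=1 f=12]
step 4: expand (3,5) (f=10, h=6) → closed; open now [(3,4) g=5 f=10, (3,6) g=5 f=12, (4,4) g=4 f=10, (4,6) g=4 f=12, (5,4) g=3 f=10, (6,4) g=2 f=10, (6,6) g=2 f=12, (7,4) g=1 f=10, (7,6) g=1 f=12]
step 5: expand (3,4) (f=10, h=5) → closed; open now [(2,4) g=6 f=10, (3,3) g=6 f=10, (3,6) g=5 f=12, (4,4) g=4 f=10, (4,6) g=4 f=12, (5,4) g=3 f=10, (6,4) g=2 f=10, (6,6) g=2 f=12, (7,4) g=1 f=10, (7,6) g=1 f=12]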